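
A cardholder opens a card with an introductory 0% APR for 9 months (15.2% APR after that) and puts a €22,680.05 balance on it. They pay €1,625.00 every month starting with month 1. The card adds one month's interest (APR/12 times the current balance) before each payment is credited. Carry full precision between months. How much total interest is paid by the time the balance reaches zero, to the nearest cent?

€317.89

Promo months 1–9 at r₀ = 0%/12 = 0; months 10+ at r₁ = 15.2%/12 = 0.0126667.
After month 9 (no interest yet): B = €22,680.05 − 9·€1,625.00 = €8,055.05.
Then at r₁ with €1,625.00/mo: n₂ = −ln(1 − r₁·B/P)/ln(1+r₁) ≈ 5.15 → 6 more payments.
Total paid = 14·€1,625.00 + €247.94 = €22,997.94; interest = €22,997.94 − €22,680.05 = €317.89.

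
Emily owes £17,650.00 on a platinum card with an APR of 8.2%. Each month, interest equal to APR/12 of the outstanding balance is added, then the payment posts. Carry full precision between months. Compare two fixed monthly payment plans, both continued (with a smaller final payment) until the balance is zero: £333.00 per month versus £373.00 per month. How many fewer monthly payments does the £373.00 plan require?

9 fewer payments

Monthly rate r = 8.2%/12 = 0.683333% = 0.00683333.
At £333.00/mo: n = ⌈−ln(1 − rB₀/P)/ln(1+r)⌉ = 67 payments (last £11.99); total interest = total paid − £17,650.00 = £4,339.99.
At £373.00/mo: 58 payments (last £132.90); total interest £3,743.90.
Payments saved = 67 − 58 = 9.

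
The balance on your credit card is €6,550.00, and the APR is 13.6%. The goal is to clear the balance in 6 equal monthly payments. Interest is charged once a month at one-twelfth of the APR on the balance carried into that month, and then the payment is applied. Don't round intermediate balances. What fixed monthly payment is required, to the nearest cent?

€1,135.38

Monthly rate r = 13.6%/12 = 1.13333% = 0.0113333.
Level-payment amortization: P = B₀·r / (1 − (1+r)^(−n)) = 6550.00·0.0113333 / (1 − 1.01133^(−6)).
Denominator 1 − (1+r)^(−6) = 0.0653821535.
P = 74.2333 / 0.0653821535 ≈ 1135.38.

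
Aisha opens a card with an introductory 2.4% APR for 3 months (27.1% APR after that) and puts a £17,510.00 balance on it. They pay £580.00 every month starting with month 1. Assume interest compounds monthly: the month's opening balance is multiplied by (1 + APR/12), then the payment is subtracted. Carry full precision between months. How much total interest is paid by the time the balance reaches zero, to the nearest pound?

£9,224

Promo months 1–3 at r₀ = 2.4%/12 = 0.002; months 4+ at r₁ = 27.1%/12 = 0.0225833.
After month 3: iterate B ← B·(1+r₀) − £580.00 for 3 months → £15,871.79.
Then at r₁ with £580.00/mo: n₂ = −ln(1 − r₁·B/P)/ln(1+r₁) ≈ 43.09 → 44 more payments.
Total paid = 46·£580.00 + £53.64 = £26,733.64; interest = £26,733.64 − £17,510.00 = £9,223.64.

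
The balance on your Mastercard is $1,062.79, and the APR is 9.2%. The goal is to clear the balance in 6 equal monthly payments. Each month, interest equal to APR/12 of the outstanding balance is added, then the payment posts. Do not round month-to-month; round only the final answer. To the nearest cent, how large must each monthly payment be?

$181.91

Monthly rate r = 9.2%/12 = 0.766667% = 0.00766667.
Level-payment amortization: P = B₀·r / (1 − (1+r)^(−n)) = 1062.79·0.00766667 / (1 − 1.00767^(−6)).
Denominator 1 − (1+r)^(−6) = 0.0447904732.
P = 8.14806 / 0.0447904732 ≈ 181.91.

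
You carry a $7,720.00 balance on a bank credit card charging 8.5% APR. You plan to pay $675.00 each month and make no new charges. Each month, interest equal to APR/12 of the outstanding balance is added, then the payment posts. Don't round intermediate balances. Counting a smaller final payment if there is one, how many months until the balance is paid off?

Monthly rate r = 8.5%/12 = 0.708333% = 0.00708333.
Recurrence: B ← B·(1+r) − $675.00.
Month 1: interest $54.68; balance after payment $7,099.68.
Month 2: interest $50.29; balance after payment $6,474.97.
Closed form: n = −ln(1 − rB₀/P)/ln(1+r) = −ln(0.91899)/ln(1.00708) ≈ 11.969, so the balance reaches zero during payment 12.

12 payments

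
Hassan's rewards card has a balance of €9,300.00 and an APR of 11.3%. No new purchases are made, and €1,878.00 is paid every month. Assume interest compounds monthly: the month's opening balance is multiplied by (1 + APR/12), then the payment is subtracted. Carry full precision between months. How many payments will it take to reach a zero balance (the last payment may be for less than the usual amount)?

Monthly rate r = 11.3%/12 = 0.941667% = 0.00941667.
Recurrence: B ← B·(1+r) − €1,878.00.
Month 1: interest €87.58; balance after payment €7,509.58.
Month 2: interest €70.72; balance after payment €5,702.29.
Month 3: interest €53.70; balance after payment €3,877.99.
Month 4: interest €36.52; balance after payment €2,036.50.
Month 5: interest €19.18; balance after payment €177.68.
Month 6: interest €1.67; balance after payment €0.00.

6 payments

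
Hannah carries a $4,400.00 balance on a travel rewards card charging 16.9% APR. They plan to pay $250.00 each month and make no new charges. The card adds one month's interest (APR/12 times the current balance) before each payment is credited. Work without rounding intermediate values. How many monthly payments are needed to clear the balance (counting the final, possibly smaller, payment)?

21 months

Monthly rate r = 16.9%/12 = 1.40833% = 0.0140833.
Recurrence: B ← B·(1+r) − $250.00.
Month 1: interest $61.97; balance after payment $4,211.97.
Month 2: interest $59.32; balance after payment $4,021.29.
Closed form: n = −ln(1 − rB₀/P)/ln(1+r) = −ln(0.75213)/ln(1.01408) ≈ 20.368, so the balance reaches zero during payment 21.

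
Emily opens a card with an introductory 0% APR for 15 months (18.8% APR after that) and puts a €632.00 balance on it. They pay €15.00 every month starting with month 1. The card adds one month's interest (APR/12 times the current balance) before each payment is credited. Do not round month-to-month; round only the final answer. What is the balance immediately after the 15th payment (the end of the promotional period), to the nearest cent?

Promo months 1–15 at r₀ = 0%/12 = 0; months 16+ at r₁ = 18.8%/12 = 0.0156667.
After month 15 (no interest yet): B = €632.00 − 15·€15.00 = €407.00.

€407.00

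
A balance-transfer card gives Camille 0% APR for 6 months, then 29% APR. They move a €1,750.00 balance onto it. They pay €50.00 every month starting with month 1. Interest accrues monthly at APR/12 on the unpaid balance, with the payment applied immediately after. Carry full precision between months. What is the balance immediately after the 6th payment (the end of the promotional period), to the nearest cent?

€1,450.00

Promo months 1–6 at r₀ = 0%/12 = 0; months 7+ at r₁ = 29%/12 = 0.0241667.
After month 6 (no interest yet): B = €1,750.00 − 6·€50.00 = €1,450.00.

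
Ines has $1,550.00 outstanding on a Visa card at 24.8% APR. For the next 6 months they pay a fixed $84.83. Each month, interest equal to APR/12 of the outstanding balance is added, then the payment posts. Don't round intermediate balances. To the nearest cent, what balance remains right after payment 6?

$1,216.39

Monthly rate r = 24.8%/12 = 2.06667% = 0.0206667.
Each month: B ← B·(1+r) − $84.83.
Month 1: interest $32.03; balance after payment $1,497.20.
Month 2: interest $30.94; balance after payment $1,443.32.
Month 3: interest $29.83; balance after payment $1,388.31.
Month 4: interest $28.69; balance after payment $1,332.18.
Month 5: interest $27.53; balance after payment $1,274.88.
Month 6: interest $26.35; balance after payment $1,216.39.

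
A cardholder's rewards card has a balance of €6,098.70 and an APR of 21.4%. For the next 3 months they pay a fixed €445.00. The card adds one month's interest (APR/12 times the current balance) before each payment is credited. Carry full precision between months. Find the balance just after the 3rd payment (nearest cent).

€5,071.88

Monthly rate r = 21.4%/12 = 1.78333% = 0.0178333.
Each month: B ← B·(1+r) − €445.00.
Month 1: interest €108.76; balance after payment €5,762.46.
Month 2: interest €102.76; balance after payment €5,420.22.
Month 3: interest €96.66; balance after payment €5,071.88.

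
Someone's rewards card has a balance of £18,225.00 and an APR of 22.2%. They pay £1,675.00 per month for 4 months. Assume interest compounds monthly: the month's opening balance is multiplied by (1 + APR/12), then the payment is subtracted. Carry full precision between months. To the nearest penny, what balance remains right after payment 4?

£12,723.31

Monthly rate r = 22.2%/12 = 1.85% = 0.0185.
Each month: B ← B·(1+r) − £1,675.00.
Month 1: interest £337.16; balance after payment £16,887.16.
Month 2: interest £312.41; balance after payment £15,524.58.
Month 3: interest £287.20; balance after payment £14,136.78.
Month 4: interest £261.53; balance after payment £12,723.31.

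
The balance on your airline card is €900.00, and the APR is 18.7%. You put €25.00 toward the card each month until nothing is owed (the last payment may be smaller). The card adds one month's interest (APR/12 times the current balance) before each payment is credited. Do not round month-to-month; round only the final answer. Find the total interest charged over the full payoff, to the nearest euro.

€431

Monthly rate r = 18.7%/12 = 1.55833% = 0.0155833.
Payoff takes n = ⌈−ln(1 − rB₀/P)/ln(1+r)⌉ = ⌈53.240⌉ = 54 payments; the last is €6.03.
Total paid = 53·€25.00 + €6.03 = €1,331.03.
Total interest = total paid − principal = €1,331.03 − €900.00 = €431.03.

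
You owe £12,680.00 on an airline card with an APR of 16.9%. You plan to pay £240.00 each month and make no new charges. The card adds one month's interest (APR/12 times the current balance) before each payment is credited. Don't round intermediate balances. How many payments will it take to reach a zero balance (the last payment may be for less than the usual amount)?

Monthly rate r = 16.9%/12 = 1.40833% = 0.0140833.
Recurrence: B ← B·(1+r) − £240.00.
Month 1: interest £178.58; balance after payment £12,618.58.
Month 2: interest £177.71; balance after payment £12,556.29.
Closed form: n = −ln(1 − rB₀/P)/ln(1+r) = −ln(0.25593)/ln(1.01408) ≈ 97.450, so the balance reaches zero during payment 98.

98 months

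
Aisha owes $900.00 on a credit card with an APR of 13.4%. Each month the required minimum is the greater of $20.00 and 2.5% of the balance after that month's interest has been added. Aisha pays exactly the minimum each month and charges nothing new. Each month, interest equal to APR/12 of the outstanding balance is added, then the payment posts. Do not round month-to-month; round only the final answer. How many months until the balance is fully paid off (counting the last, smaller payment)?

Monthly rate r = 13.4%/12 = 1.11667% = 0.0111667.
While 2.5% of the post-interest balance exceeds $20.00, each month B ← (B·(1+r))·(1 − 0.025), i.e. B shrinks by the factor (1+r)·0.975 = 0.98589.
This holds for months 1–10. Entering month 11 the balance is $780.76; 2.5% of the post-interest balance is now below $20.00, so the flat $20.00 minimum applies from here.
From month 11 a fixed $20.00 at rate r clears $780.76 in 52 more payments. Total: 10 + 52 = 62 months.

62 months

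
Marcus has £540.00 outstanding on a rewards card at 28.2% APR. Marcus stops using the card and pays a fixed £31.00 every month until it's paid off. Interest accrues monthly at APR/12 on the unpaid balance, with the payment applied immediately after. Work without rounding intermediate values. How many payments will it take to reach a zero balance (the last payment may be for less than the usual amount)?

Monthly rate r = 28.2%/12 = 2.35% = 0.0235.
Recurrence: B ← B·(1+r) − £31.00.
Month 1: interest £12.69; balance after payment £521.69.
Month 2: interest £12.26; balance after payment £502.95.
Closed form: n = −ln(1 − rB₀/P)/ln(1+r) = −ln(0.59065)/ln(1.0235) ≈ 22.668, so the balance reaches zero during payment 23.

23 payments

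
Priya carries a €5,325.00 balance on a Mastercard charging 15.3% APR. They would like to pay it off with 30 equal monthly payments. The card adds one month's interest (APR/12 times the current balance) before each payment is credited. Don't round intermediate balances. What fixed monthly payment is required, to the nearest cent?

Monthly rate r = 15.3%/12 = 1.275% = 0.01275.
Level-payment amortization: P = B₀·r / (1 − (1+r)^(−n)) = 5325.00·0.01275 / (1 − 1.01275^(−30)).
Denominator 1 − (1+r)^(−30) = 0.316194729.
P = 67.8938 / 0.316194729 ≈ 214.72.

€214.72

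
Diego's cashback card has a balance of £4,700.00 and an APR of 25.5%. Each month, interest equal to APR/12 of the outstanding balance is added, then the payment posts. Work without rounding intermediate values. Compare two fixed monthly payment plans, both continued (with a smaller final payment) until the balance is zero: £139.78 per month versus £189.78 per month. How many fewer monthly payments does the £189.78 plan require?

Monthly rate r = 25.5%/12 = 2.125% = 0.02125.
At £139.78/mo: n = ⌈−ln(1 − rB₀/P)/ln(1+r)⌉ = 60 payments (last £86.46); total interest = total paid − £4,700.00 = £3,633.48.
At £189.78/mo: 36 payments (last £101.17); total interest £2,043.47.
Payments saved = 60 − 36 = 24.

24 fewer payments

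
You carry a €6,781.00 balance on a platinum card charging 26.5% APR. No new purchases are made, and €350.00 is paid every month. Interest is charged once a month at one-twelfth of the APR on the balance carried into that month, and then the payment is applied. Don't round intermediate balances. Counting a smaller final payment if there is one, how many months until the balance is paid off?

Monthly rate r = 26.5%/12 = 2.20833% = 0.0220833.
Recurrence: B ← B·(1+r) − €350.00.
Month 1: interest €149.75; balance after payment €6,580.75.
Month 2: interest €145.32; balance after payment €6,376.07.
Closed form: n = −ln(1 − rB₀/P)/ln(1+r) = −ln(0.57215)/ln(1.02208) ≈ 25.562, so the balance reaches zero during payment 26.

26 payments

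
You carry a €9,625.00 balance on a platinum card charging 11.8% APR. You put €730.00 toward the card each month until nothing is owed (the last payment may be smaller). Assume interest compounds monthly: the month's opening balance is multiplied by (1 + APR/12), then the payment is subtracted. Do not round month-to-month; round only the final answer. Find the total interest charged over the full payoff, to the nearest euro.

Monthly rate r = 11.8%/12 = 0.983333% = 0.00983333.
Payoff takes n = ⌈−ln(1 − rB₀/P)/ln(1+r)⌉ = ⌈14.191⌉ = 15 payments; the last is €139.89.
Total paid = 14·€730.00 + €139.89 = €10,359.89.
Total interest = total paid − principal = €10,359.89 − €9,625.00 = €734.89.

€735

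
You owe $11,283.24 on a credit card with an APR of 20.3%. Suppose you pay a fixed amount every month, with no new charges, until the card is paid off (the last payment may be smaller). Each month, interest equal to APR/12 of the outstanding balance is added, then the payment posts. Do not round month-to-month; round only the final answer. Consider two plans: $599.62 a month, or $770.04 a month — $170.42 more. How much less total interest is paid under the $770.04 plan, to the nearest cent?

$622.14

Monthly rate r = 20.3%/12 = 1.69167% = 0.0169167.
At $599.62/mo: n = ⌈−ln(1 − rB₀/P)/ln(1+r)⌉ = 23 payments (last $506.46); total interest = total paid − $11,283.24 = $2,414.86.
At $770.04/mo: 17 payments (last $755.32); total interest $1,792.72.
Interest saved = $2,414.86 − $1,792.72 = $622.14.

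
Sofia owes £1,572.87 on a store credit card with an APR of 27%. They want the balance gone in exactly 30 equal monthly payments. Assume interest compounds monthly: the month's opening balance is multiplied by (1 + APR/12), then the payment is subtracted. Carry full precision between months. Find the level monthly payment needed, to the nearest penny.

Monthly rate r = 27%/12 = 2.25% = 0.0225.
Level-payment amortization: P = B₀·r / (1 − (1+r)^(−n)) = 1572.87·0.0225 / (1 − 1.0225^(−30)).
Denominator 1 − (1+r)^(−30) = 0.487019922.
P = 35.3896 / 0.487019922 ≈ 72.67.

£72.67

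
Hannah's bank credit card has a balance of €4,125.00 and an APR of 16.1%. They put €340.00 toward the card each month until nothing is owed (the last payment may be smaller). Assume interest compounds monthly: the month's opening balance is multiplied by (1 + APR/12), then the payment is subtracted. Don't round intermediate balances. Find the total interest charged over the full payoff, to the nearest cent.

Monthly rate r = 16.1%/12 = 1.34167% = 0.0134167.
Payoff takes n = ⌈−ln(1 − rB₀/P)/ln(1+r)⌉ = ⌈13.331⌉ = 14 payments; the last is €112.91.
Total paid = 13·€340.00 + €112.91 = €4,532.91.
Total interest = total paid − principal = €4,532.91 − €4,125.00 = €407.91.

€407.91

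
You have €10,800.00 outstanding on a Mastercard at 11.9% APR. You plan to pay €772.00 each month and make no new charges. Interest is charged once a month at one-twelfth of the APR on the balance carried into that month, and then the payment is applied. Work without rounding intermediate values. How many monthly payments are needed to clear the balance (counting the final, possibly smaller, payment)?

16 payments

Monthly rate r = 11.9%/12 = 0.991667% = 0.00991667.
Recurrence: B ← B·(1+r) − €772.00.
Month 1: interest €107.10; balance after payment €10,135.10.
Month 2: interest €100.51; balance after payment €9,463.61.
Closed form: n = −ln(1 − rB₀/P)/ln(1+r) = −ln(0.86127)/ln(1.00992) ≈ 15.135, so the balance reaches zero during payment 16.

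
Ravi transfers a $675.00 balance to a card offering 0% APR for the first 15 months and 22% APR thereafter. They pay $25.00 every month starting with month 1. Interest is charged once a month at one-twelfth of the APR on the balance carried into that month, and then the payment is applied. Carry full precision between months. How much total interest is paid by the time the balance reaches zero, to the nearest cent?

$41.96

Promo months 1–15 at r₀ = 0%/12 = 0; months 16+ at r₁ = 22%/12 = 0.0183333.
After month 15 (no interest yet): B = $675.00 − 15·$25.00 = $300.00.
Then at r₁ with $25.00/mo: n₂ = −ln(1 − r₁·B/P)/ln(1+r₁) ≈ 13.68 → 14 more payments.
Total paid = 28·$25.00 + $16.96 = $716.96; interest = $716.96 − $675.00 = $41.96.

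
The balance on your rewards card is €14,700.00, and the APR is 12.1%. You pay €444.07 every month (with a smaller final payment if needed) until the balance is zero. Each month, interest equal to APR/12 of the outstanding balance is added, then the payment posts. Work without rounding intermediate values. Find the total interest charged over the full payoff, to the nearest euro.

Monthly rate r = 12.1%/12 = 1.00833% = 0.0100833.
Payoff takes n = ⌈−ln(1 − rB₀/P)/ln(1+r)⌉ = ⌈40.482⌉ = 41 payments; the last is €214.48.
Total paid = 40·€444.07 + €214.48 = €17,977.28.
Total interest = total paid − principal = €17,977.28 − €14,700.00 = €3,277.28.

€3,277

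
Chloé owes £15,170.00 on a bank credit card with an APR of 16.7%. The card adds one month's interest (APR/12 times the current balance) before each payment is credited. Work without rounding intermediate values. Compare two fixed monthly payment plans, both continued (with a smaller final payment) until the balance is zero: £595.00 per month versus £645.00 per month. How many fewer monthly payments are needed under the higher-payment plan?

Monthly rate r = 16.7%/12 = 1.39167% = 0.0139167.
At £595.00/mo: n = ⌈−ln(1 − rB₀/P)/ln(1+r)⌉ = 32 payments (last £421.82); total interest = total paid − £15,170.00 = £3,696.82.
At £645.00/mo: 29 payments (last £443.97); total interest £3,333.97.
Payments saved = 32 − 29 = 3.

3 fewer payments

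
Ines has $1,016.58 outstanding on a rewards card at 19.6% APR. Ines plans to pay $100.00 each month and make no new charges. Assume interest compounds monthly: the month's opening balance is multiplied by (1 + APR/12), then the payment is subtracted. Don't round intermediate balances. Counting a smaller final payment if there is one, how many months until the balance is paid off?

Monthly rate r = 19.6%/12 = 1.63333% = 0.0163333.
Recurrence: B ← B·(1+r) − $100.00.
Month 1: interest $16.60; balance after payment $933.18.
Month 2: interest $15.24; balance after payment $848.43.
Closed form: n = −ln(1 − rB₀/P)/ln(1+r) = −ln(0.83396)/ln(1.01633) ≈ 11.207, so the balance reaches zero during payment 12.

12 months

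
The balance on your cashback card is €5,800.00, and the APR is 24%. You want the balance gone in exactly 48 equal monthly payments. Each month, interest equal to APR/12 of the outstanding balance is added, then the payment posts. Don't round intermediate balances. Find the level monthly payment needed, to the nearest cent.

Monthly rate r = 24%/12 = 2% = 0.02.
Level-payment amortization: P = B₀·r / (1 − (1+r)^(−n)) = 5800.00·0.02 / (1 − 1.02^(−48)).
Denominator 1 − (1+r)^(−48) = 0.613462391.
P = 116 / 0.613462391 ≈ 189.09.

€189.09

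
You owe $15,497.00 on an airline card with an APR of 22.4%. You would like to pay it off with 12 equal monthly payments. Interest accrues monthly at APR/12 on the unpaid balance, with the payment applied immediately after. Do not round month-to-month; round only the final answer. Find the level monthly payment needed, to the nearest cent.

$1,453.42

Monthly rate r = 22.4%/12 = 1.86667% = 0.0186667.
Level-payment amortization: P = B₀·r / (1 − (1+r)^(−n)) = 15497.00·0.0186667 / (1 − 1.01867^(−12)).
Denominator 1 − (1+r)^(−12) = 0.199032568.
P = 289.277 / 0.199032568 ≈ 1453.42.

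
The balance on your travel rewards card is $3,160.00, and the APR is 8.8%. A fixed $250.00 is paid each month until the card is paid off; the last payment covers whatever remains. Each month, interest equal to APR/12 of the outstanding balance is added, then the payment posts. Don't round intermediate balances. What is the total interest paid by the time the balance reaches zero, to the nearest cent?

$168.53

Monthly rate r = 8.8%/12 = 0.733333% = 0.00733333.
Payoff takes n = ⌈−ln(1 − rB₀/P)/ln(1+r)⌉ = ⌈13.313⌉ = 14 payments; the last is $78.53.
Total paid = 13·$250.00 + $78.53 = $3,328.53.
Total interest = total paid − principal = $3,328.53 − $3,160.00 = $168.53.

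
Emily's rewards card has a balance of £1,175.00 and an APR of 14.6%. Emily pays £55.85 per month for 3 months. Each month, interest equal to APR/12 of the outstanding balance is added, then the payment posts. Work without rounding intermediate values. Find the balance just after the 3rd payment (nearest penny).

£1,048.81

Monthly rate r = 14.6%/12 = 1.21667% = 0.0121667.
Each month: B ← B·(1+r) − £55.85.
Month 1: interest £14.30; balance after payment £1,133.45.
Month 2: interest £13.79; balance after payment £1,091.39.
Month 3: interest £13.28; balance after payment £1,048.81.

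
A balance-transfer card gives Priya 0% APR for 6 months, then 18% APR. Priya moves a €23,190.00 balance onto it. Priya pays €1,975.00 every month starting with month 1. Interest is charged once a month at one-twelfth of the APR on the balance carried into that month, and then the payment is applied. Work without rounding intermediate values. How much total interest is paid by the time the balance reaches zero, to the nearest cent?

€607.73

Promo months 1–6 at r₀ = 0%/12 = 0; months 7+ at r₁ = 18%/12 = 0.015.
After month 6 (no interest yet): B = €23,190.00 − 6·€1,975.00 = €11,340.00.
Then at r₁ with €1,975.00/mo: n₂ = −ln(1 − r₁·B/P)/ln(1+r₁) ≈ 6.05 → 7 more payments.
Total paid = 12·€1,975.00 + €97.73 = €23,797.73; interest = €23,797.73 − €23,190.00 = €607.73.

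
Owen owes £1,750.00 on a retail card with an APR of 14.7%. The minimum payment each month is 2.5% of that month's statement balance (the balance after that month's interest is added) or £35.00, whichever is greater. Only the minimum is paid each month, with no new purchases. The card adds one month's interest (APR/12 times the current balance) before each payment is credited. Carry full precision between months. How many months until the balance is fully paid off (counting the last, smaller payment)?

Monthly rate r = 14.7%/12 = 1.225% = 0.01225.
While 2.5% of the post-interest balance exceeds £35.00, each month B ← (B·(1+r))·(1 − 0.025), i.e. B shrinks by the factor (1+r)·0.975 = 0.98694.
This holds for months 1–18. Entering month 19 the balance is £1,381.34; 2.5% of the post-interest balance is now below £35.00, so the flat £35.00 minimum applies from here.
From month 19 a fixed £35.00 at rate r clears £1,381.34 in 55 more payments. Total: 18 + 55 = 73 months.

73 months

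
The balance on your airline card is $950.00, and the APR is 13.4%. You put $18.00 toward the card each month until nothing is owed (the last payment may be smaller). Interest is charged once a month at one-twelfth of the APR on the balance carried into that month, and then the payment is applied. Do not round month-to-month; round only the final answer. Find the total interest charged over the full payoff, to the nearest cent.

$492.66

Monthly rate r = 13.4%/12 = 1.11667% = 0.0111667.
Payoff takes n = ⌈−ln(1 − rB₀/P)/ln(1+r)⌉ = ⌈80.147⌉ = 81 payments; the last is $2.66.
Total paid = 80·$18.00 + $2.66 = $1,442.66.
Total interest = total paid − principal = $1,442.66 − $950.00 = $492.66.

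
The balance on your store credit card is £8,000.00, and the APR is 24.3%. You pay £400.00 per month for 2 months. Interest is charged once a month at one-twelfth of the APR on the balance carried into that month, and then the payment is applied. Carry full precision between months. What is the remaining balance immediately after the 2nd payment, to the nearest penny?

£7,519.18

Monthly rate r = 24.3%/12 = 2.025% = 0.02025.
Each month: B ← B·(1+r) − £400.00.
Month 1: interest £162.00; balance after payment £7,762.00.
Month 2: interest £157.18; balance after payment £7,519.18.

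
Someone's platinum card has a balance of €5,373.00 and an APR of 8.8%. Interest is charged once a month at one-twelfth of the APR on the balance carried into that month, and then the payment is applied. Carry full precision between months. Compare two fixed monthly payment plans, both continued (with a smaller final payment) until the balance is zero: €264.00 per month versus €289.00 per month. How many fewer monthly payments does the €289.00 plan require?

Monthly rate r = 8.8%/12 = 0.733333% = 0.00733333.
At €264.00/mo: n = ⌈−ln(1 − rB₀/P)/ln(1+r)⌉ = 23 payments (last €32.34); total interest = total paid − €5,373.00 = €467.34.
At €289.00/mo: 21 payments (last €17.60); total interest €424.60.
Payments saved = 23 − 21 = 2.

2 fewer payments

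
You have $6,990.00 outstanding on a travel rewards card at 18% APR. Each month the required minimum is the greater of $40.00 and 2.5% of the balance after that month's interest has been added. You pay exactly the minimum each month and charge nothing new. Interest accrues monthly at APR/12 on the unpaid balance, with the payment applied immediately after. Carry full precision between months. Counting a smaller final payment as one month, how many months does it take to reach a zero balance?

Monthly rate r = 18%/12 = 1.5% = 0.015.
While 2.5% of the post-interest balance exceeds $40.00, each month B ← (B·(1+r))·(1 − 0.025), i.e. B shrinks by the factor (1+r)·0.975 = 0.98962.
This holds for months 1–143. Entering month 144 the balance is $1,573.19; 2.5% of the post-interest balance is now below $40.00, so the flat $40.00 minimum applies from here.
From month 144 a fixed $40.00 at rate r clears $1,573.19 in 60 more payments. Total: 143 + 60 = 203 months.

203 months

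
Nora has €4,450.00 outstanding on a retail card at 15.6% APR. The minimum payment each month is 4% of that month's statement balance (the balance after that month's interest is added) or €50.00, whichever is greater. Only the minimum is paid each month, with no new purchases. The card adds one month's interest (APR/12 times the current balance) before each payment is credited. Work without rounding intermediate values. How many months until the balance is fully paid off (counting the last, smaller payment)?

Monthly rate r = 15.6%/12 = 1.3% = 0.013.
While 4% of the post-interest balance exceeds €50.00, each month B ← (B·(1+r))·(1 − 0.04), i.e. B shrinks by the factor (1+r)·0.96 = 0.97248.
This holds for months 1–46. Entering month 47 the balance is €1,232.74; 4% of the post-interest balance is now below €50.00, so the flat €50.00 minimum applies from here.
From month 47 a fixed €50.00 at rate r clears €1,232.74 in 30 more payments. Total: 46 + 30 = 76 months.

76 months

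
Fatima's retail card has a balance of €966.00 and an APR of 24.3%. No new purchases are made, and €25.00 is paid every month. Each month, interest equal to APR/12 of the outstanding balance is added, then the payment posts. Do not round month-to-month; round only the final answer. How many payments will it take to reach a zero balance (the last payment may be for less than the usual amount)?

Monthly rate r = 24.3%/12 = 2.025% = 0.02025.
Recurrence: B ← B·(1+r) − €25.00.
Month 1: interest €19.56; balance after payment €960.56.
Month 2: interest €19.45; balance after payment €955.01.
Closed form: n = −ln(1 − rB₀/P)/ln(1+r) = −ln(0.21754)/ln(1.02025) ≈ 76.087, so the balance reaches zero during payment 77.

77 payments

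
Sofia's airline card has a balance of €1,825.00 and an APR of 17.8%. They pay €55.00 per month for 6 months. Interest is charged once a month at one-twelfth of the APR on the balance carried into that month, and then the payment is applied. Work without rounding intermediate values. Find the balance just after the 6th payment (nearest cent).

€1,651.09

Monthly rate r = 17.8%/12 = 1.48333% = 0.0148333.
Each month: B ← B·(1+r) − €55.00.
Month 1: interest €27.07; balance after payment €1,797.07.
Month 2: interest €26.66; balance after payment €1,768.73.
Month 3: interest €26.24; balance after payment €1,739.96.
Month 4: interest €25.81; balance after payment €1,710.77.
Month 5: interest €25.38; balance after payment €1,681.15.
Month 6: interest €24.94; balance after payment €1,651.09.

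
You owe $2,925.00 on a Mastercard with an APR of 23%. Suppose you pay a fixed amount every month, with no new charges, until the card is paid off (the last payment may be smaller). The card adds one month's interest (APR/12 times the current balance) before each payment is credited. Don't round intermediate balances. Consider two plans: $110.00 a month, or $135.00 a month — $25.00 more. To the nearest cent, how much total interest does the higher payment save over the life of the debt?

$313.33

Monthly rate r = 23%/12 = 1.91667% = 0.0191667.
At $110.00/mo: n = ⌈−ln(1 − rB₀/P)/ln(1+r)⌉ = 38 payments (last $59.35); total interest = total paid − $2,925.00 = $1,204.35.
At $135.00/mo: 29 payments (last $36.02); total interest $891.02.
Interest saved = $1,204.35 − $891.02 = $313.33.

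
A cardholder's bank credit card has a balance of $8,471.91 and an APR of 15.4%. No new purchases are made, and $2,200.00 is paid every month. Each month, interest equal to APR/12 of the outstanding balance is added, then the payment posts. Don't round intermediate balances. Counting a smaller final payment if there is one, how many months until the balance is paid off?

Monthly rate r = 15.4%/12 = 1.28333% = 0.0128333.
Recurrence: B ← B·(1+r) − $2,200.00.
Month 1: interest $108.72; balance after payment $6,380.63.
Month 2: interest $81.88; balance after payment $4,262.52.
Month 3: interest $54.70; balance after payment $2,117.22.
Month 4: interest $27.17; balance after payment $0.00.

4 payments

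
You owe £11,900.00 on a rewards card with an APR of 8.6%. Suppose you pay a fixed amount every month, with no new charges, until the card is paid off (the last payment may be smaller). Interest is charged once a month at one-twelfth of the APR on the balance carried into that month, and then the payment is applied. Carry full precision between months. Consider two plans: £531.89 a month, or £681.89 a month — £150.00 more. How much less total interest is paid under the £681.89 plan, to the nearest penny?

Monthly rate r = 8.6%/12 = 0.716667% = 0.00716667.
At £531.89/mo: n = ⌈−ln(1 − rB₀/P)/ln(1+r)⌉ = 25 payments (last £251.62); total interest = total paid − £11,900.00 = £1,116.98.
At £681.89/mo: 19 payments (last £484.66); total interest £858.68.
Interest saved = £1,116.98 − £858.68 = £258.30.

£258.30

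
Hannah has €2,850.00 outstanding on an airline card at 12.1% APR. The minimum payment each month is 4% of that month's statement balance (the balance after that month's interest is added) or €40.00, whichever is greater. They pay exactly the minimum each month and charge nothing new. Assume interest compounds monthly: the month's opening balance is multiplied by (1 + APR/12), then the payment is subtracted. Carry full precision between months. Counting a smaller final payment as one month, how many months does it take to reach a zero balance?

63 months

Monthly rate r = 12.1%/12 = 1.00833% = 0.0100833.
While 4% of the post-interest balance exceeds €40.00, each month B ← (B·(1+r))·(1 − 0.04), i.e. B shrinks by the factor (1+r)·0.96 = 0.96968.
This holds for months 1–35. Entering month 36 the balance is €970.15; 4% of the post-interest balance is now below €40.00, so the flat €40.00 minimum applies from here.
From month 36 a fixed €40.00 at rate r clears €970.15 in 28 more payments. Total: 35 + 28 = 63 months.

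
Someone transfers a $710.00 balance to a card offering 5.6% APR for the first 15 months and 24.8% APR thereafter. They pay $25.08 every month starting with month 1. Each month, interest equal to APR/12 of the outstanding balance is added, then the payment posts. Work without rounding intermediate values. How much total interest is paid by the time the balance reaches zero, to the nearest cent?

Promo months 1–15 at r₀ = 5.6%/12 = 0.00466667; months 16+ at r₁ = 24.8%/12 = 0.0206667.
After month 15: iterate B ← B·(1+r₀) − $25.08 for 15 months → $372.62.
Then at r₁ with $25.08/mo: n₂ = −ln(1 − r₁·B/P)/ln(1+r₁) ≈ 17.93 → 18 more payments.
Total paid = 32·$25.08 + $23.36 = $825.92; interest = $825.92 − $710.00 = $115.92.

$115.92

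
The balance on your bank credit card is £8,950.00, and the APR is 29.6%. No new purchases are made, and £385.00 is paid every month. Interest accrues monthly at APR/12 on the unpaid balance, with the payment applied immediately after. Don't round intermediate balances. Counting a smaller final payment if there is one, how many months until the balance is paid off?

Monthly rate r = 29.6%/12 = 2.46667% = 0.0246667.
Recurrence: B ← B·(1+r) − £385.00.
Month 1: interest £220.77; balance after payment £8,785.77.
Month 2: interest £216.72; balance after payment £8,617.48.
Closed form: n = −ln(1 − rB₀/P)/ln(1+r) = −ln(0.42658)/ln(1.02467) ≈ 34.963, so the balance reaches zero during payment 35.

35 payments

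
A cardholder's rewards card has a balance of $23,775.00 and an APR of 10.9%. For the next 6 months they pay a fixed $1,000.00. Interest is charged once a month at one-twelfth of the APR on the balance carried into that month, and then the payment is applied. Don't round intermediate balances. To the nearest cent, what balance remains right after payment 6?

$18,962.61

Monthly rate r = 10.9%/12 = 0.908333% = 0.00908333.
Each month: B ← B·(1+r) − $1,000.00.
Month 1: interest $215.96; balance after payment $22,990.96.
Month 2: interest $208.83; balance after payment $22,199.79.
Month 3: interest $201.65; balance after payment $21,401.44.
Month 4: interest $194.40; balance after payment $20,595.84.
Month 5: interest $187.08; balance after payment $19,782.91.
Month 6: interest $179.69; balance after payment $18,962.61.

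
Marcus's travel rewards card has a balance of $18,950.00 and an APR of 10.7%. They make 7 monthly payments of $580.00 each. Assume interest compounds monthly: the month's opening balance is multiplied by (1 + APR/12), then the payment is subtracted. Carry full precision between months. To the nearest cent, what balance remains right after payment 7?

Monthly rate r = 10.7%/12 = 0.891667% = 0.00891667.
Each month: B ← B·(1+r) − $580.00.
Month 1: interest $168.97; balance after payment $18,538.97.
Month 2: interest $165.31; balance after payment $18,124.28.
Month 3: interest $161.61; balance after payment $17,705.88.
Month 4: interest $157.88; balance after payment $17,283.76.
Month 5: interest $154.11; balance after payment $16,857.88.
Month 6: interest $150.32; balance after payment $16,428.19.
Month 7: interest $146.48; balance after payment $15,994.68.

$15,994.68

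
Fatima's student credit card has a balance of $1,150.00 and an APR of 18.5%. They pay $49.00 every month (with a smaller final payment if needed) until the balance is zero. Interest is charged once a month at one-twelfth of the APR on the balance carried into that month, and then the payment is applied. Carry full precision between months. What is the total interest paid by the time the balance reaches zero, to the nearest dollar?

$289

Monthly rate r = 18.5%/12 = 1.54167% = 0.0154167.
Payoff takes n = ⌈−ln(1 − rB₀/P)/ln(1+r)⌉ = ⌈29.357⌉ = 30 payments; the last is $17.58.
Total paid = 29·$49.00 + $17.58 = $1,438.58.
Total interest = total paid − principal = $1,438.58 − $1,150.00 = $288.58.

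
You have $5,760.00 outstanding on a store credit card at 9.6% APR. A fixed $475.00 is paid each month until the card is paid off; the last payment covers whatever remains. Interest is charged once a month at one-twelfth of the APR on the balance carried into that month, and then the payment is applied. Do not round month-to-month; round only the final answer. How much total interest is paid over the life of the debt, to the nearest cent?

Monthly rate r = 9.6%/12 = 0.8% = 0.008.
Payoff takes n = ⌈−ln(1 − rB₀/P)/ln(1+r)⌉ = ⌈12.807⌉ = 13 payments; the last is $383.38.
Total paid = 12·$475.00 + $383.38 = $6,083.38.
Total interest = total paid − principal = $6,083.38 − $5,760.00 = $323.38.

$323.38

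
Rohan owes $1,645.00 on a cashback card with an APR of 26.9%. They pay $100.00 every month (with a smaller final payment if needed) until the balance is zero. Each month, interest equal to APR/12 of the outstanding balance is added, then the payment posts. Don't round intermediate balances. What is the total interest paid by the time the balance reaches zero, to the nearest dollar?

Monthly rate r = 26.9%/12 = 2.24167% = 0.0224167.
Payoff takes n = ⌈−ln(1 − rB₀/P)/ln(1+r)⌉ = ⌈20.752⌉ = 21 payments; the last is $75.44.
Total paid = 20·$100.00 + $75.44 = $2,075.44.
Total interest = total paid − principal = $2,075.44 − $1,645.00 = $430.44.

$430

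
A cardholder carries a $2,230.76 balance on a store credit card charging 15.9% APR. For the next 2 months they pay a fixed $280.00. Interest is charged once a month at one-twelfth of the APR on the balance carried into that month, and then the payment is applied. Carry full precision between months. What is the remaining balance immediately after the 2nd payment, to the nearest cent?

Monthly rate r = 15.9%/12 = 1.325% = 0.01325.
Each month: B ← B·(1+r) − $280.00.
Month 1: interest $29.56; balance after payment $1,980.32.
Month 2: interest $26.24; balance after payment $1,726.56.

$1,726.56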